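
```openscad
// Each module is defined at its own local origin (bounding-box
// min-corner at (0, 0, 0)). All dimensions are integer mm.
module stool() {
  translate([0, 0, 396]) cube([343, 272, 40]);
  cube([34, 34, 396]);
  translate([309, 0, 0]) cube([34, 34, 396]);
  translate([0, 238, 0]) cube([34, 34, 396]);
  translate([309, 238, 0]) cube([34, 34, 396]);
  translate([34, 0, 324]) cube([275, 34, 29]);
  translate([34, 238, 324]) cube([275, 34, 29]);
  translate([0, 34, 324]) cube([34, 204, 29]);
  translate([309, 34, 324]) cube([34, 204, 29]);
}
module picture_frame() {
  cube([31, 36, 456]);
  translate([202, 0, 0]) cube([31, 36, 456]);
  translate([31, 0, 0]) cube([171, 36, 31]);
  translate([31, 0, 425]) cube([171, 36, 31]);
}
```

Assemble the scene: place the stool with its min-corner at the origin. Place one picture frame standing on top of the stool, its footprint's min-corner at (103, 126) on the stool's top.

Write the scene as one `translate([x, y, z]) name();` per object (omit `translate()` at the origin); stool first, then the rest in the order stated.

stool();
translate([103, 126, 436]) picture_frame();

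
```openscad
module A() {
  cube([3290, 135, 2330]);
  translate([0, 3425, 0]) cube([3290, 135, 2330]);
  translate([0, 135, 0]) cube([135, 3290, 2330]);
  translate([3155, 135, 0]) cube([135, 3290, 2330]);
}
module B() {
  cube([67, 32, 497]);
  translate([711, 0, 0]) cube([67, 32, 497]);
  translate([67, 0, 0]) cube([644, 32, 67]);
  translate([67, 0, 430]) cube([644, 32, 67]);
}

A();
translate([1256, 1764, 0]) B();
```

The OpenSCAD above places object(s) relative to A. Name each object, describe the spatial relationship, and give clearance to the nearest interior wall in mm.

A is a house frame. B is a picture frame. The picture frame sits inside the house frame, centred. The clearance to the nearest interior wall is 1121 mm.

Clearances: x = 1121, y = 1629; minimum 1121 mm.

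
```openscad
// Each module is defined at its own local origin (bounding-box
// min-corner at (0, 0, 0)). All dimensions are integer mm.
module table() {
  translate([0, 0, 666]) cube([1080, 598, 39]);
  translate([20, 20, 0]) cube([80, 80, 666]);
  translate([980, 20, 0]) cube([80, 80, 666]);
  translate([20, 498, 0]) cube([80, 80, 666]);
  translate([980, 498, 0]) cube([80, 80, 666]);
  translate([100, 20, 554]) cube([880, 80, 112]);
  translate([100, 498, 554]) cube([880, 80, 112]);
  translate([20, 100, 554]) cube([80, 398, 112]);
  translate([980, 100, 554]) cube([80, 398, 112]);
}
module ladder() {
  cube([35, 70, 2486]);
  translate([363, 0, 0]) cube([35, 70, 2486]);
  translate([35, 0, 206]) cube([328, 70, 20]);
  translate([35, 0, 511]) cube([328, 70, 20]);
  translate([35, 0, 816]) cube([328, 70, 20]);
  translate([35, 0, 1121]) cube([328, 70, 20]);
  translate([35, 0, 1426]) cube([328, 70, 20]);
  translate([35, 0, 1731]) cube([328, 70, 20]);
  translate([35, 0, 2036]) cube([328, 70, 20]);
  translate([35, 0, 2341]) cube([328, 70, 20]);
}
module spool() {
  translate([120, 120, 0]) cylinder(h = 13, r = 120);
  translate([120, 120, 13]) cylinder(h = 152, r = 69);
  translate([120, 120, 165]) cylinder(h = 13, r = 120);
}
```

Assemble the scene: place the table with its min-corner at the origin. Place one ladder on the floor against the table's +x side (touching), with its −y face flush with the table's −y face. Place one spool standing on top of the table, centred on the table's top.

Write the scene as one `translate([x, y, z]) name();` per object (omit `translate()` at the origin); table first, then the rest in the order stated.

table();
translate([1080, 0, 0]) ladder();
translate([420, 179, 705]) spool();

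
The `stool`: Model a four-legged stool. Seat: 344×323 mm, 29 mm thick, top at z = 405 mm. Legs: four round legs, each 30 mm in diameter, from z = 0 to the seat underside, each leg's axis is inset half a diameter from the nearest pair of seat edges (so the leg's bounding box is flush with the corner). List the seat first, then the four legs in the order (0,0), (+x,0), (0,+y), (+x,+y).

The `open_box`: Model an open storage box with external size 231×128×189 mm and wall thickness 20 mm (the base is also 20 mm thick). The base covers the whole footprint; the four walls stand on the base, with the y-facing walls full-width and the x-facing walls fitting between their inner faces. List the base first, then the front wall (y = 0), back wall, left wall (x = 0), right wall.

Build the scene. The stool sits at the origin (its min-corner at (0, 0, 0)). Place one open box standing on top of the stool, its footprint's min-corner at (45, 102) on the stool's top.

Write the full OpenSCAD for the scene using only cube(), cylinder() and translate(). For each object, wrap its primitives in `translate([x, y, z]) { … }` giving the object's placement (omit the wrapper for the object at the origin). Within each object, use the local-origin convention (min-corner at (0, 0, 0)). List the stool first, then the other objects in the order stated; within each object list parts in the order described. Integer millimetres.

translate([0, 0, 376]) cube([344, 323, 29]);
translate([15, 15, 0]) cylinder(h = 376, r = 15);
translate([329, 15, 0]) cylinder(h = 376, r = 15);
translate([15, 308, 0]) cylinder(h = 376, r = 15);
translate([329, 308, 0]) cylinder(h = 376, r = 15);
translate([45, 102, 405]) {
  cube([231, 128, 20]);
  translate([0, 0, 20]) cube([231, 20, 169]);
  translate([0, 108, 20]) cube([231, 20, 169]);
  translate([0, 20, 20]) cube([20, 88, 169]);
  translate([211, 20, 20]) cube([20, 88, 169]);
}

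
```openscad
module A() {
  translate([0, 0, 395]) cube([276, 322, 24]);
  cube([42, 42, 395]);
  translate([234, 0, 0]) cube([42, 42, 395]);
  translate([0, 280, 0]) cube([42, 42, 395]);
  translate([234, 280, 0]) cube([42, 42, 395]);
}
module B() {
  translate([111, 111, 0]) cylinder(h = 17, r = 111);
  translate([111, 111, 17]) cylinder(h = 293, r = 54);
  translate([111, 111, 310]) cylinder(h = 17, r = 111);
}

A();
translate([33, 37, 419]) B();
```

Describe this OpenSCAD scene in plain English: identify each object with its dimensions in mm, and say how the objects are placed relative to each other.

A is a four-legged stool. The seat is a 276×322×24 mm slab whose top surface is at z = 419 mm; four square legs, each 42×42 mm in cross-section, run from the floor (z = 0) to the underside of the seat, each flush with a corner of the seat.

B is a spool: two coaxial disc flanges of radius 111 mm and thickness 17 mm, joined by a core cylinder of radius 54 mm and height 293 mm. The lower flange rests on z = 0 and the three cylinders share a vertical axis.

The spool is on top of the stool.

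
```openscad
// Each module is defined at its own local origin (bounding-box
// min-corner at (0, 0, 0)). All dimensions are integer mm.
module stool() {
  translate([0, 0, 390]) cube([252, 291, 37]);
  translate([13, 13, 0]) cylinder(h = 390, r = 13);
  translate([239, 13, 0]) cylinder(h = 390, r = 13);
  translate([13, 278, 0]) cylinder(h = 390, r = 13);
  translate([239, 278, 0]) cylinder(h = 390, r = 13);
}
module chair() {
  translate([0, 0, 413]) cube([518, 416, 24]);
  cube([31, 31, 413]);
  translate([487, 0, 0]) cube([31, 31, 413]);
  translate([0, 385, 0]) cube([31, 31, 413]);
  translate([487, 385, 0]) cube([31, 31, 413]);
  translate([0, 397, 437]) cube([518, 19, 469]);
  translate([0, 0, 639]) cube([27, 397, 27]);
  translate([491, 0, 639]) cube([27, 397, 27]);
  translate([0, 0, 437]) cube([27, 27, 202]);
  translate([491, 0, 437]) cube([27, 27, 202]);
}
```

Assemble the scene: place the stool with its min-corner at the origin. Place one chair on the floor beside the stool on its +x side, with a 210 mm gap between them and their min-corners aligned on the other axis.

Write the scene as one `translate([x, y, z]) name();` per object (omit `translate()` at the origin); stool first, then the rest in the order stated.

stool();
translate([462, 0, 0]) chair();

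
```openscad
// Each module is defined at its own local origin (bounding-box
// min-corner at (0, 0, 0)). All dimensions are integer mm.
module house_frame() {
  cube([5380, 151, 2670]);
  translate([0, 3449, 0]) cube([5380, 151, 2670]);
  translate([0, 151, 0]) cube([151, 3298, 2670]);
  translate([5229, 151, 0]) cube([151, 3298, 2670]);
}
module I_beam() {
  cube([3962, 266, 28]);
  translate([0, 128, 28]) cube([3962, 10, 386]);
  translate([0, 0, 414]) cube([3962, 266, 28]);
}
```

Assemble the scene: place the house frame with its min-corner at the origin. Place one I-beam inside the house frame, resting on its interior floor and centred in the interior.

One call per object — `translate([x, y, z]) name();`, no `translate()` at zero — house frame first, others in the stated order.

house_frame();
translate([709, 1667, 0]) I_beam();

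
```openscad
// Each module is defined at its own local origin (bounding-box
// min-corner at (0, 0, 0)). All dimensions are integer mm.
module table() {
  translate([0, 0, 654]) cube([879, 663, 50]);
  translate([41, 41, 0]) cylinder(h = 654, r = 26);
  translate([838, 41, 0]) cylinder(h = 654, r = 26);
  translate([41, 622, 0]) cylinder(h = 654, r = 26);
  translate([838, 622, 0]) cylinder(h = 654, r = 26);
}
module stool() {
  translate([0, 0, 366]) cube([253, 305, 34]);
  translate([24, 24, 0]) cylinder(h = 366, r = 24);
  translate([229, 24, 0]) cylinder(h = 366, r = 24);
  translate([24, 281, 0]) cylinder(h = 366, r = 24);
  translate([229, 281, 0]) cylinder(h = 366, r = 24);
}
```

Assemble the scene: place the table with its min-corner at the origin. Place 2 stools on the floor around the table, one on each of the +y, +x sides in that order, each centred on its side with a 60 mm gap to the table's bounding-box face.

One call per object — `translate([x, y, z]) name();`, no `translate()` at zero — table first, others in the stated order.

table();
translate([313, 723, 0]) stool();
translate([939, 179, 0]) stool();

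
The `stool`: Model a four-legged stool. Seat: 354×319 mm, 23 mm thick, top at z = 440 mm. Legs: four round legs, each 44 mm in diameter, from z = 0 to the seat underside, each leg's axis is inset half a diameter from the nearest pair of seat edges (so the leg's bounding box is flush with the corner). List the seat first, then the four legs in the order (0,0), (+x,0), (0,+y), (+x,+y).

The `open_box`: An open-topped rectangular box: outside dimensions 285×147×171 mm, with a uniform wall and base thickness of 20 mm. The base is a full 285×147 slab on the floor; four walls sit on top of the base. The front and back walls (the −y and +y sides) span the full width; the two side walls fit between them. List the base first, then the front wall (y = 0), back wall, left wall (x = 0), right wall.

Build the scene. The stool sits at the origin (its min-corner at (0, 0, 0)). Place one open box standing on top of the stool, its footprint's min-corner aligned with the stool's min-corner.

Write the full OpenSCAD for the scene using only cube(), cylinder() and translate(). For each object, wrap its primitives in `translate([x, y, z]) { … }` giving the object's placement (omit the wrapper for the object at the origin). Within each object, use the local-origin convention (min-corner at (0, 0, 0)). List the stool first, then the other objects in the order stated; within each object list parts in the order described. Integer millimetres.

translate([0, 0, 417]) cube([354, 319, 23]);
translate([22, 22, 0]) cylinder(h = 417, r = 22);
translate([332, 22, 0]) cylinder(h = 417, r = 22);
translate([22, 297, 0]) cylinder(h = 417, r = 22);
translate([332, 297, 0]) cylinder(h = 417, r = 22);
translate([0, 0, 440]) {
  cube([285, 147, 20]);
  translate([0, 0, 20]) cube([285, 20, 151]);
  translate([0, 127, 20]) cube([285, 20, 151]);
  translate([0, 20, 20]) cube([20, 107, 151]);
  translate([265, 20, 20]) cube([20, 107, 151]);
}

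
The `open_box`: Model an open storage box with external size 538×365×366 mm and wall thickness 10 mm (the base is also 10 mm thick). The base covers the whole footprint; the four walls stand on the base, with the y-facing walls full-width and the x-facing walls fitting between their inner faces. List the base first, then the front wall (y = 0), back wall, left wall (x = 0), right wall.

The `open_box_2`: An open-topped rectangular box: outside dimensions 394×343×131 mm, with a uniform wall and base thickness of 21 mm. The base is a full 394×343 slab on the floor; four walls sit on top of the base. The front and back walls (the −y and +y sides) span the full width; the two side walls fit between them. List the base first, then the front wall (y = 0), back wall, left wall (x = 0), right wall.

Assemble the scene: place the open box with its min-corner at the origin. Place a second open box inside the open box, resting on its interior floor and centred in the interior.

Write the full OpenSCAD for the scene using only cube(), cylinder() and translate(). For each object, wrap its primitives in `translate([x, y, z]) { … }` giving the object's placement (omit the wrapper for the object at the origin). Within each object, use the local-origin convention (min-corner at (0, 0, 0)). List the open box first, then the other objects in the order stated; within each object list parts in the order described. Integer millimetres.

cube([538, 365, 10]);
translate([0, 0, 10]) cube([538, 10, 356]);
translate([0, 355, 10]) cube([538, 10, 356]);
translate([0, 10, 10]) cube([10, 345, 356]);
translate([528, 10, 10]) cube([10, 345, 356]);
translate([72, 11, 10]) {
  cube([394, 343, 21]);
  translate([0, 0, 21]) cube([394, 21, 110]);
  translate([0, 322, 21]) cube([394, 21, 110]);
  translate([0, 21, 21]) cube([21, 301, 110]);
  translate([373, 21, 21]) cube([21, 301, 110]);
}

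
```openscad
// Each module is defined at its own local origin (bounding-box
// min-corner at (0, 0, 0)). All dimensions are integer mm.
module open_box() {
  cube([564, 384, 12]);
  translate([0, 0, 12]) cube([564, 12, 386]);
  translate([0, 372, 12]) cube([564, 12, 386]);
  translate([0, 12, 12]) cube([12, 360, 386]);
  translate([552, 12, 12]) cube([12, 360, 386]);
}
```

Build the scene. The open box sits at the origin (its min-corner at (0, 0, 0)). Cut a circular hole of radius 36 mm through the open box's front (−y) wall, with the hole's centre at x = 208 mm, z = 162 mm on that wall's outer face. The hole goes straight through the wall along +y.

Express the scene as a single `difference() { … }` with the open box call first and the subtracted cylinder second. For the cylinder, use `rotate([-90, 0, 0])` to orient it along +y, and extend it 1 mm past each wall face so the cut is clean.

difference() {
  open_box();
  translate([208, -1, 162]) rotate([-90, 0, 0]) cylinder(h = 14, r = 36);
}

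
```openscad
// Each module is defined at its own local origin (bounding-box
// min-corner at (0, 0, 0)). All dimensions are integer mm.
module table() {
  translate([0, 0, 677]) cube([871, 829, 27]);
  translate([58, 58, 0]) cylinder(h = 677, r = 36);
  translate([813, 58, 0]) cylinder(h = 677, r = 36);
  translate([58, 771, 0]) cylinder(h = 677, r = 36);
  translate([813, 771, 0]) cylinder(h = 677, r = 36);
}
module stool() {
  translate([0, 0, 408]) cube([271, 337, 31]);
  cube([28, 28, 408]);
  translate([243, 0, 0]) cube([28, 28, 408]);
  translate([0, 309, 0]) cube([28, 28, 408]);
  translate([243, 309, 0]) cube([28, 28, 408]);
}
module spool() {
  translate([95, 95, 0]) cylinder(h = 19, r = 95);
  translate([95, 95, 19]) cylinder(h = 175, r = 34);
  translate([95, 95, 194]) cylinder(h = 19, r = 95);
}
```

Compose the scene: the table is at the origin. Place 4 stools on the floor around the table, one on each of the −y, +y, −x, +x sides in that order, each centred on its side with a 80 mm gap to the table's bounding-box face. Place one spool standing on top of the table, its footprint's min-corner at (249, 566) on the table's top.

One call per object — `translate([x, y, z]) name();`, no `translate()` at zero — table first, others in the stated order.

table();
translate([300, -417, 0]) stool();
translate([300, 909, 0]) stool();
translate([-351, 246, 0]) stool();
translate([951, 246, 0]) stool();
translate([249, 566, 704]) spool();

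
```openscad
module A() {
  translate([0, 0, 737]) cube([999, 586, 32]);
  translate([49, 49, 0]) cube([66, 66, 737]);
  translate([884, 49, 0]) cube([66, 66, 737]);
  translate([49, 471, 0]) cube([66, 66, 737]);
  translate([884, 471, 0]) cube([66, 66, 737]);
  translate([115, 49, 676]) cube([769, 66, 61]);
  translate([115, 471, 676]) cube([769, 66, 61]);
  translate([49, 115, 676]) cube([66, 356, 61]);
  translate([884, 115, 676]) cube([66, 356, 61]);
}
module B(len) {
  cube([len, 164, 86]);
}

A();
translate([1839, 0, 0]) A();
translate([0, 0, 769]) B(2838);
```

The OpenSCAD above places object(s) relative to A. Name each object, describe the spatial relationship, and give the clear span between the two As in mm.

Second table starts at x = 1839; first ends at x = 999; clear span = 1839 − 999 = 840 mm.

A is a table. B is a beam. A beam spans the tops of two tables. The clear span between the two tables is 840 mm.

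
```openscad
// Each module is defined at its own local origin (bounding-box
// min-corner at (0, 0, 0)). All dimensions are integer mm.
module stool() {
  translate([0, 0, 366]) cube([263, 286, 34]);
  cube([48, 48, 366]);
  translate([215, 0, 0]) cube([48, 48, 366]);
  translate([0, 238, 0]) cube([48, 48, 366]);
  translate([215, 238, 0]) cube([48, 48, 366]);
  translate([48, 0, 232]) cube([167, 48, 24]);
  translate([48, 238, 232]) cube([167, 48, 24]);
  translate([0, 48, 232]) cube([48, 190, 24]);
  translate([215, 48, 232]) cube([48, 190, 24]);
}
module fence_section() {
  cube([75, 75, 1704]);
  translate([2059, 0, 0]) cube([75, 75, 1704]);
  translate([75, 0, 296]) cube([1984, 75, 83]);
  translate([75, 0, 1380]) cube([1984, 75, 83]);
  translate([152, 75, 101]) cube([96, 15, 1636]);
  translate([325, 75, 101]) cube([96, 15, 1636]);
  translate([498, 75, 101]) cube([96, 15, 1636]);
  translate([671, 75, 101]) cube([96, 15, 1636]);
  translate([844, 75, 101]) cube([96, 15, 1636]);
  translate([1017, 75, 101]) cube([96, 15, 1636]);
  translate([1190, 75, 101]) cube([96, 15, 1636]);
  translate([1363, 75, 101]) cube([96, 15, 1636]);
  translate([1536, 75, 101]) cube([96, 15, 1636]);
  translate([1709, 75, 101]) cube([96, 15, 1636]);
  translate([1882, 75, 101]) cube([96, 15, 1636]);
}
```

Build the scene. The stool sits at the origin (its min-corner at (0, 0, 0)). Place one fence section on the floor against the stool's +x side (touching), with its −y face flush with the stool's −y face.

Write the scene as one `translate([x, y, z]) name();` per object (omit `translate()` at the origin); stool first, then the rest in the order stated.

stool();
translate([263, 0, 0]) fence_section();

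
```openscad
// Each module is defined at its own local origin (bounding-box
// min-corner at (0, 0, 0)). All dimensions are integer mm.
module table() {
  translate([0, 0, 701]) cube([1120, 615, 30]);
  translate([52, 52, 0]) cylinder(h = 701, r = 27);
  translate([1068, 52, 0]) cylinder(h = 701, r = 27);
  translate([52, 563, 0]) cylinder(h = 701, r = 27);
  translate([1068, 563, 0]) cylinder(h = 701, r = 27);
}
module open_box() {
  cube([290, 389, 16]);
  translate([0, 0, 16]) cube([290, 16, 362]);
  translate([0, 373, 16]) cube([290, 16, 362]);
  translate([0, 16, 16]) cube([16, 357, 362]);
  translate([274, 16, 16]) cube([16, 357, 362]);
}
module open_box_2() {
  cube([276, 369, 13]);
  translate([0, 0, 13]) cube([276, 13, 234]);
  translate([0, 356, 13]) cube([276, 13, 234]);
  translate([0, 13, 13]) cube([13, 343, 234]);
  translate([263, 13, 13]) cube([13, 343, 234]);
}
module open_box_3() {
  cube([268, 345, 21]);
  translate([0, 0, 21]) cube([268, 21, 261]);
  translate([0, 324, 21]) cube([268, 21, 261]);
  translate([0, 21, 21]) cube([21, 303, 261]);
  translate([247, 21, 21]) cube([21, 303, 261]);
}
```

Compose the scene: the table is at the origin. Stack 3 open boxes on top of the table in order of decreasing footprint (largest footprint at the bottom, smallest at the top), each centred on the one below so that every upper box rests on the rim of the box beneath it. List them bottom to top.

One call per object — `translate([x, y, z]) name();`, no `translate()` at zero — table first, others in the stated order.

table();
translate([415, 113, 731]) open_box();
translate([422, 123, 1109]) open_box_2();
translate([426, 135, 1356]) open_box_3();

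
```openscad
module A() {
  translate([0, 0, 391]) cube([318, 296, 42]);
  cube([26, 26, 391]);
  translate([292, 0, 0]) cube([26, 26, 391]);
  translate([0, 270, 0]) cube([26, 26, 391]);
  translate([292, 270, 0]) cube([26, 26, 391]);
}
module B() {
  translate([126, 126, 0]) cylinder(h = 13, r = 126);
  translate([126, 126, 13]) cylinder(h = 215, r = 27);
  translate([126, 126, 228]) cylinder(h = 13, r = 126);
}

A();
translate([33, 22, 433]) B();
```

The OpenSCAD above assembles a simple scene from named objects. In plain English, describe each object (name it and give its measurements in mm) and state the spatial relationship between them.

A is a four-legged stool. The seat is a 318×296×42 mm slab whose top surface is at z = 433 mm; four square legs, each 26×26 mm in cross-section, run from the floor (z = 0) to the underside of the seat, each flush with a corner of the seat.

B is a spool: two coaxial disc flanges of radius 126 mm and thickness 13 mm, joined by a core cylinder of radius 27 mm and height 215 mm. The lower flange rests on z = 0 and the three cylinders share a vertical axis.

The spool is on top of the stool, centred.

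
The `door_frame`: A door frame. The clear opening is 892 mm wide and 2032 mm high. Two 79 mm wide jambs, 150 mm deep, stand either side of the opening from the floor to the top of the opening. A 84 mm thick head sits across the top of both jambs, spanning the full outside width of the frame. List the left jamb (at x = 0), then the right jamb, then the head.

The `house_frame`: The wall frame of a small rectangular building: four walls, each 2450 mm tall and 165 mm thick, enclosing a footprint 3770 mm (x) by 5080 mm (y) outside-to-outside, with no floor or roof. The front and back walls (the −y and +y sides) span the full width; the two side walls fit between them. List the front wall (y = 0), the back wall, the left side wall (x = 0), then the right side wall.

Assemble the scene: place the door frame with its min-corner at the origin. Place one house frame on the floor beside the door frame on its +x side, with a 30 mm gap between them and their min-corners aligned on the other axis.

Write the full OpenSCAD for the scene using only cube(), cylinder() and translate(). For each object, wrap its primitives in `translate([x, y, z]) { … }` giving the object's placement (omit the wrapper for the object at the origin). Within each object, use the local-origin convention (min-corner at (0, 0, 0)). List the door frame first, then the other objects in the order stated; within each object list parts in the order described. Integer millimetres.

cube([79, 150, 2032]);
translate([971, 0, 0]) cube([79, 150, 2032]);
translate([0, 0, 2032]) cube([1050, 150, 84]);
translate([1080, 0, 0]) {
  cube([3770, 165, 2450]);
  translate([0, 4915, 0]) cube([3770, 165, 2450]);
  translate([0, 165, 0]) cube([165, 4750, 2450]);
  translate([3605, 165, 0]) cube([165, 4750, 2450]);
}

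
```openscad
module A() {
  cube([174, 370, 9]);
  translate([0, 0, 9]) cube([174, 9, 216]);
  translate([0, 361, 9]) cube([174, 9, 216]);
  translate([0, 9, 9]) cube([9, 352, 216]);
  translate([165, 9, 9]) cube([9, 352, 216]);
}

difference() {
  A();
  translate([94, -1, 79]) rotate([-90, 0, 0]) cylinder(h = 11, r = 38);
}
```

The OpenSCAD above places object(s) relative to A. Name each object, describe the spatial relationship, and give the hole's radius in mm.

A is an open box. The open box has a circular hole through its front wall. The hole's radius is 38 mm.

The subtracted cylinder has r = 38 mm.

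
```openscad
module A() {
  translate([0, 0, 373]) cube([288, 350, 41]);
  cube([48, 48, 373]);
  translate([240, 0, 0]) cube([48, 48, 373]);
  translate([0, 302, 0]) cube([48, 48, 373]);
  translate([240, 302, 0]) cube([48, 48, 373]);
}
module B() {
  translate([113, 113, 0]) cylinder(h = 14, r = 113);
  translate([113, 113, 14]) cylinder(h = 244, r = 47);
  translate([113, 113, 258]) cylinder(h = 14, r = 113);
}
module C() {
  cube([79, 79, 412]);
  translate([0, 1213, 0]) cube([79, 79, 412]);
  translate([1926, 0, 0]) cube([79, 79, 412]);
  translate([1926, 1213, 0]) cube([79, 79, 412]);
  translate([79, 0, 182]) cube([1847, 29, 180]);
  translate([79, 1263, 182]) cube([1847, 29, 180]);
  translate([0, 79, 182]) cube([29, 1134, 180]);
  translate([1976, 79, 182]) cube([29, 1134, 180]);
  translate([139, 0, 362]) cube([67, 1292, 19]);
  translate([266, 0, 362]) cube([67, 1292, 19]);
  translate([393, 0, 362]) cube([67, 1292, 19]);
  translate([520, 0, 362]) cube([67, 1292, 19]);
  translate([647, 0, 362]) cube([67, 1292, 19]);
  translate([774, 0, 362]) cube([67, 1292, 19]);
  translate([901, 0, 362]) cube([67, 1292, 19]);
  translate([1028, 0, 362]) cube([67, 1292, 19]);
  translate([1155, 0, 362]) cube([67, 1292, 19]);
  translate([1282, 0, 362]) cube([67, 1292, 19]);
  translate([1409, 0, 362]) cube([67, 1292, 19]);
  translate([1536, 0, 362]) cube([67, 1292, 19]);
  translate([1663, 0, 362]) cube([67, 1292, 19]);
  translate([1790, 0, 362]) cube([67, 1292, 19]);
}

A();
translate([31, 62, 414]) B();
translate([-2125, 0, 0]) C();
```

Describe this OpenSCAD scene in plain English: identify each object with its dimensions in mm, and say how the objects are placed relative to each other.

A is a four-legged stool. The seat is 288×350 mm, 41 mm thick, top at z = 414 mm. It stands on four square legs, each 48×48 mm in cross-section, from z = 0 to the seat underside, each flush with a corner of the seat.

B is a spool: two coaxial disc flanges of radius 113 mm and thickness 14 mm, joined by a core cylinder of radius 47 mm and height 244 mm. The lower flange rests on z = 0 and the three cylinders share a vertical axis.

C is a bed frame 2005 mm long (x) by 1292 mm wide (y). Four 79×79 mm corner posts, 412 mm tall, at the corners of the footprint. Four rails of 29 mm thickness and 180 mm height run between adjacent posts with their undersides at z = 182 mm, their outer faces flush with the outside of the frame (the two x-running rails run between the posts' inner faces; the two y-running rails run between the posts' inner faces). 14 slats, each 67 mm wide (x) and 19 mm thick, lie across the top of the two x-running rails, running the full 1292 mm width of the frame in y; the slats are evenly spaced along x between the inner faces of the end posts with equal gaps (rounded down to the nearest mm) at the −x end and between each pair — any rounding remainder accumulates at the +x end.

The spool is on top of the stool, centred. The bed frame is on the floor beside the stool on its −x side.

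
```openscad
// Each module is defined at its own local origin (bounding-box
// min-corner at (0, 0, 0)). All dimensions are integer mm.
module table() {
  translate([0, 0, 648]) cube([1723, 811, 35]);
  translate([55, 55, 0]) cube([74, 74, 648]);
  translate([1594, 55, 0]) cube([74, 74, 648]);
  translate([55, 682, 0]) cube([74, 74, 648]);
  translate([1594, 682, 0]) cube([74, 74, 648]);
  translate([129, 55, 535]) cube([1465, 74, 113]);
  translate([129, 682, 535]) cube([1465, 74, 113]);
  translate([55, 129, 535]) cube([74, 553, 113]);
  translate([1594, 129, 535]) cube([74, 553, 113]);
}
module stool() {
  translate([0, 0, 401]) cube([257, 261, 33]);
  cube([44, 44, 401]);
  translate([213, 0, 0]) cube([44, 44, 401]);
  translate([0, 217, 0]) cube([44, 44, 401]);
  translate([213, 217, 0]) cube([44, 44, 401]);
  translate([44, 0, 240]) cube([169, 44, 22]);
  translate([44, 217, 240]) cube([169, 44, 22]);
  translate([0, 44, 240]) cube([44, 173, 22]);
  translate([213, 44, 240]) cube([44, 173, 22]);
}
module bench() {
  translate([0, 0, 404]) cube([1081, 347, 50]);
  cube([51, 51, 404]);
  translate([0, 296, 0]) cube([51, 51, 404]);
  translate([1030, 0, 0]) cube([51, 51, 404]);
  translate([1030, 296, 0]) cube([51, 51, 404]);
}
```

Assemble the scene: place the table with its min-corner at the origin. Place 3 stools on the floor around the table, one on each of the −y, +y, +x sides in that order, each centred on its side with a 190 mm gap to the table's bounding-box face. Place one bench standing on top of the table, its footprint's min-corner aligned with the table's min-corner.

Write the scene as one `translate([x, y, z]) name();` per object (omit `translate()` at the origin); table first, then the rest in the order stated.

table();
translate([733, -451, 0]) stool();
translate([733, 1001, 0]) stool();
translate([1913, 275, 0]) stool();
translate([0, 0, 683]) bench();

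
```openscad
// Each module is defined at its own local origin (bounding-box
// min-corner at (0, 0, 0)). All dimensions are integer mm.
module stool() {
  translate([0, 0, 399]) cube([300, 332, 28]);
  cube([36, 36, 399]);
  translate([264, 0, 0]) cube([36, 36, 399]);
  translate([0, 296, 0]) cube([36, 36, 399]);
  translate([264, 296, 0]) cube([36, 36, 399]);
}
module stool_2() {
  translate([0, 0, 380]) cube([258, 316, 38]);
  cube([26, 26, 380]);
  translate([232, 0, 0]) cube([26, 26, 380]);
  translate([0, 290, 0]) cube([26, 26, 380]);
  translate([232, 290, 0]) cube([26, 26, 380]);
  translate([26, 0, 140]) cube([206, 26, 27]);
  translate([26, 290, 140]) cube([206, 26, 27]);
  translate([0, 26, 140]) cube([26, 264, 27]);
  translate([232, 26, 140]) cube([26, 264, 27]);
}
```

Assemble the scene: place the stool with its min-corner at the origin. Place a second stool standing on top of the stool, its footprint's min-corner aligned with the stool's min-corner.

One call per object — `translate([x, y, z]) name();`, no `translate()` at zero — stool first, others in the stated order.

stool();
translate([0, 0, 427]) stool_2();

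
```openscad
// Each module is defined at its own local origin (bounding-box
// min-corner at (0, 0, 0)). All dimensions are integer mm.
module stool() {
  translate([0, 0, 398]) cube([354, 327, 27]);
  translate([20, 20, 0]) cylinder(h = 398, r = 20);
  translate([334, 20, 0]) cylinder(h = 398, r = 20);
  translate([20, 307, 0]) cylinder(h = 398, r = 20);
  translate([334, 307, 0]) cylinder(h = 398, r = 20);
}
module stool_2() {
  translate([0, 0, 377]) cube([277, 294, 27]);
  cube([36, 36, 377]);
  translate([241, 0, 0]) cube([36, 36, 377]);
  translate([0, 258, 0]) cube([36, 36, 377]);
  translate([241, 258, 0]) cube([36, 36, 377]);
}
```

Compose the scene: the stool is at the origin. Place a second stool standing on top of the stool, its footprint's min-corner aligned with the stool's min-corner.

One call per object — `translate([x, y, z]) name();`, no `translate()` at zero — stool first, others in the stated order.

stool();
translate([0, 0, 425]) stool_2();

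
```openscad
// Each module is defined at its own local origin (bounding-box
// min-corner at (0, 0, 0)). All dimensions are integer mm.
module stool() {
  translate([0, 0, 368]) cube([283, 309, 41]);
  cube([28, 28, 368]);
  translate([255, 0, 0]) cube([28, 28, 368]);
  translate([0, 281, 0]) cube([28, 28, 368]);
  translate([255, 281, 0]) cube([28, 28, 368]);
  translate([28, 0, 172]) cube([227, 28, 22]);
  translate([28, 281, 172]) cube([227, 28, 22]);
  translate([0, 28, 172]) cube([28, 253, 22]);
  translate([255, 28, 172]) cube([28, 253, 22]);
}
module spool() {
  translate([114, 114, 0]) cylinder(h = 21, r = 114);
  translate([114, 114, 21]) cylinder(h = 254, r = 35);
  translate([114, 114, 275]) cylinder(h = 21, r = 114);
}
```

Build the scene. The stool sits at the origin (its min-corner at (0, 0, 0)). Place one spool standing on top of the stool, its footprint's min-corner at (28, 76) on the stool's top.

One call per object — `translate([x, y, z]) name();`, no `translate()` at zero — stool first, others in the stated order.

stool();
translate([28, 76, 409]) spool();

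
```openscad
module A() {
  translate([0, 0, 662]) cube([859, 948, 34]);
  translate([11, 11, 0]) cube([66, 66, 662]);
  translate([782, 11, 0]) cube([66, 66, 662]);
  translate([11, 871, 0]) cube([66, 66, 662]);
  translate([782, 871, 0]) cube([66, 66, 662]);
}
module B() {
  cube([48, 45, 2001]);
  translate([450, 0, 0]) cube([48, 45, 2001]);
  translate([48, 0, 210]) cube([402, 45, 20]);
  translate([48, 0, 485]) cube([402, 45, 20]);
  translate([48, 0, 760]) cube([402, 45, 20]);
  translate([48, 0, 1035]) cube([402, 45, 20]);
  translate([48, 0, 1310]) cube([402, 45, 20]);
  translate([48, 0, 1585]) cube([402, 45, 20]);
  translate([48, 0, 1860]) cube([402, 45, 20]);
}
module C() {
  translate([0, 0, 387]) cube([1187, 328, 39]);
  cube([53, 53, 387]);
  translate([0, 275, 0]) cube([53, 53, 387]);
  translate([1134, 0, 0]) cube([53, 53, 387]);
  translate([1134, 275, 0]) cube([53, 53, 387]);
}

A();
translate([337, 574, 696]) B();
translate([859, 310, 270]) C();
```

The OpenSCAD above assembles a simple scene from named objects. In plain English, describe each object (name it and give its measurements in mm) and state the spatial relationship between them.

A is a table with a 859×948 mm rectangular top, 34 mm thick, top surface at z = 696 mm, supported by four 66×66 mm square legs, each inset 11 mm from the nearest pair of top edges, running from the floor.

B is a straight ladder. Two 48×45 mm vertical rails, 2001 mm tall, stand 498 mm apart (outside-to-outside) with their front faces coplanar on the −y side. 7 rungs, each 45 mm deep and 20 mm tall, span between the inner faces of the rails, front faces flush with the rails. The lowest rung's underside is at z = 210 mm and rungs are spaced 275 mm apart (underside to underside).

C is a long wooden bench with a 1187 mm (x) × 328 mm (y) seat, 39 mm thick, its top surface 426 mm above the floor. Four 53 mm square legs at the seat corners, flush with the edges, run from z = 0 to the seat underside.

The ladder is on top of the table. The bench is beside the table with their tops flush at z = 696.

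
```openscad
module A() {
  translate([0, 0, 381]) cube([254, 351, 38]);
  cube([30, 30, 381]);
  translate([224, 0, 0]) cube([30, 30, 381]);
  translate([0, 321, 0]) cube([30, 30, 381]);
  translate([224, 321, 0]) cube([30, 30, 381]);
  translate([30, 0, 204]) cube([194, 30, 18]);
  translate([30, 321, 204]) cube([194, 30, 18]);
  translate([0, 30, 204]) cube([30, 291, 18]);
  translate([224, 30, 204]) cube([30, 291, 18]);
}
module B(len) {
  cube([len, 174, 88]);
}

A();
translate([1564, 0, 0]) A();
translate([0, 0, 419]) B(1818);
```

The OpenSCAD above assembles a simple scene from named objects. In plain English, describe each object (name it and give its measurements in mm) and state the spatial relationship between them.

A is a four-legged stool. The seat is 254×351 mm, 38 mm thick, top at z = 419 mm. It stands on four square legs, each 30×30 mm in cross-section, from z = 0 to the seat underside, each flush with a corner of the seat. Four stretchers, 30 mm wide and 18 mm tall, connect adjacent legs with their undersides at z = 204 mm, each running between the inner faces of the legs it joins and aligned with the legs' outer faces on the other axis.

B is a rectangular beam 1818 mm long (x), 174 mm deep (y), 88 mm thick (z).

The beam spans the tops of two stools placed 1310 mm apart, resting at z = 419 mm.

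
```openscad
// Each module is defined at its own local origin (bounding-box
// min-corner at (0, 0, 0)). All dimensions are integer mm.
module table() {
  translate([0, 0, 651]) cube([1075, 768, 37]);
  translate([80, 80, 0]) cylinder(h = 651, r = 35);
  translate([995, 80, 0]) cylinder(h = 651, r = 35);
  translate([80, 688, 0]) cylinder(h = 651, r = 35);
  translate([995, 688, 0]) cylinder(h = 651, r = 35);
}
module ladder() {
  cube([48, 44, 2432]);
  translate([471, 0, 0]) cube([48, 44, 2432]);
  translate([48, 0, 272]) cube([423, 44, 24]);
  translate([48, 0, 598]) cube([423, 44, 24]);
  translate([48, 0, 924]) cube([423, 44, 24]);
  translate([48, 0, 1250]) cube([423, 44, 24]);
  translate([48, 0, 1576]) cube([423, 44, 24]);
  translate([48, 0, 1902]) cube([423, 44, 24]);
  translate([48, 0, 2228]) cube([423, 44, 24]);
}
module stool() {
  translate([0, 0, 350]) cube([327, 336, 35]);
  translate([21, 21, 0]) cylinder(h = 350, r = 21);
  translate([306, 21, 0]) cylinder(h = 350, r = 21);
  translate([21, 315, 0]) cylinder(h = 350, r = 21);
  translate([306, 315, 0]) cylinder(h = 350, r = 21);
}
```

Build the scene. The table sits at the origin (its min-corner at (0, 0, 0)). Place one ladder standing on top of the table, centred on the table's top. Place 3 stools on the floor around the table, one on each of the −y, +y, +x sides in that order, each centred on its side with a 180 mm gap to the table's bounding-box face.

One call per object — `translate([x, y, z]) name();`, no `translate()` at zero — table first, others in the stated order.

table();
translate([278, 362, 688]) ladder();
translate([374, -516, 0]) stool();
translate([374, 948, 0]) stool();
translate([1255, 216, 0]) stool();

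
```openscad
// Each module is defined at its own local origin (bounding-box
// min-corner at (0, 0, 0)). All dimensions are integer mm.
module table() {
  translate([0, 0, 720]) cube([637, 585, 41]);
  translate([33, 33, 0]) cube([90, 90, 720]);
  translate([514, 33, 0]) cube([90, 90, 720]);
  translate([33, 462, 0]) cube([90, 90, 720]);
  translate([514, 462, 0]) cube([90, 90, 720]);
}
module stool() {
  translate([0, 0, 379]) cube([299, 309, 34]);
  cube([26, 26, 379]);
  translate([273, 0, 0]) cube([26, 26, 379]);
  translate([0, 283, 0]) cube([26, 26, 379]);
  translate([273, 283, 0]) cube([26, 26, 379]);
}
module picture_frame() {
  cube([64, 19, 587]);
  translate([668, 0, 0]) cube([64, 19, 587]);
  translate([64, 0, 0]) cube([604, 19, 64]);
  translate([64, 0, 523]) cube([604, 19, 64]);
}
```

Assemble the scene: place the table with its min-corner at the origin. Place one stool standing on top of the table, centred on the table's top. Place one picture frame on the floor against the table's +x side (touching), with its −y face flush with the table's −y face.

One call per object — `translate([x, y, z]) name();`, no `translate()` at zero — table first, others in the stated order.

table();
translate([169, 138, 761]) stool();
translate([637, 0, 0]) picture_frame();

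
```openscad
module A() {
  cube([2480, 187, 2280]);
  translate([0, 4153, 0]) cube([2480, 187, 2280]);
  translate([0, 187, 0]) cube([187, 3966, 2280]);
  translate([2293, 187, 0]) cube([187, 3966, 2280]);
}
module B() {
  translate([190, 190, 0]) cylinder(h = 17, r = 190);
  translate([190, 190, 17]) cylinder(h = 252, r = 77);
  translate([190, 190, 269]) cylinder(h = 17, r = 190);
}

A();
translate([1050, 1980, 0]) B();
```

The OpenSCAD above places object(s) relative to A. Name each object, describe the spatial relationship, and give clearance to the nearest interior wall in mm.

Clearances: x = 863, y = 1793; minimum 863 mm.

A is a house frame. B is a spool. The spool sits inside the house frame, centred. The clearance to the nearest interior wall is 863 mm.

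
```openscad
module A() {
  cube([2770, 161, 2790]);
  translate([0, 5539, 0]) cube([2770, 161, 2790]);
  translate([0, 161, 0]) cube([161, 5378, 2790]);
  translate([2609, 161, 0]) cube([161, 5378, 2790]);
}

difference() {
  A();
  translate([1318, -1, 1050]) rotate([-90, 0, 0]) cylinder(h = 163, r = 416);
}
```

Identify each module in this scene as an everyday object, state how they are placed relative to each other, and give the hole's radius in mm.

A is a house frame. The house frame has a circular hole through its front wall. The hole's radius is 416 mm.

The subtracted cylinder has r = 416 mm.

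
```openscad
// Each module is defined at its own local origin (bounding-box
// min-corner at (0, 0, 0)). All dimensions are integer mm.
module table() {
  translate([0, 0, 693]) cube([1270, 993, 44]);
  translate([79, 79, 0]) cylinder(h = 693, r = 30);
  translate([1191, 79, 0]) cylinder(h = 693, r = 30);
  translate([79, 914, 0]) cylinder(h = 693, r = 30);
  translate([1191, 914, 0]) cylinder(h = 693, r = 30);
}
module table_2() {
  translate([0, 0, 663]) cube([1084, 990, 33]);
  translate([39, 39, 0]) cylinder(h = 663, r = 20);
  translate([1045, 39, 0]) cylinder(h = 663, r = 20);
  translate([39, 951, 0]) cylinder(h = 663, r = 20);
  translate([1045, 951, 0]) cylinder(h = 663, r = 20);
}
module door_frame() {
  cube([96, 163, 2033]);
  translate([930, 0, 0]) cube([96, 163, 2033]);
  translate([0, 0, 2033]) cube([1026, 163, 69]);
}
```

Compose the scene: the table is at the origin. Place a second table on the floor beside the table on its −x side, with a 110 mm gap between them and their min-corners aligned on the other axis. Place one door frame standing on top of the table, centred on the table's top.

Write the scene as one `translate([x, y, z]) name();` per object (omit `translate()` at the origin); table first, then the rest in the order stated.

table();
translate([-1194, 0, 0]) table_2();
translate([122, 415, 737]) door_frame();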